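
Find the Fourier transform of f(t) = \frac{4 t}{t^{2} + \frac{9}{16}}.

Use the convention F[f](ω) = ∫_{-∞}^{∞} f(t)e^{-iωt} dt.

F(ω) = - 4 i \pi e^{- \frac{3 \left|{\omega}\right|}{4}} \operatorname{sign}{\left(\omega \right)}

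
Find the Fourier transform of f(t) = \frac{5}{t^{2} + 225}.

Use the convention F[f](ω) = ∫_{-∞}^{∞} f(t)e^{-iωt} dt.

F(ω) = \frac{\pi e^{- 15 \left|{\omega}\right|}}{3}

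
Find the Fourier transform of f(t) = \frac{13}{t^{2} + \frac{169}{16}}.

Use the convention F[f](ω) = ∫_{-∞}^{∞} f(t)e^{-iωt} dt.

F(ω) = 4 \pi e^{- \frac{13 \left|{\omega}\right|}{4}}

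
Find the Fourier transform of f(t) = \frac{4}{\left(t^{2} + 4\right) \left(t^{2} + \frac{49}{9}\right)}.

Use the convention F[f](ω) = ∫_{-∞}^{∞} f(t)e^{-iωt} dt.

F(ω) = \frac{18 \pi e^{- 2 \left|{\omega}\right|}}{13} - \frac{108 \pi e^{- \frac{7 \left|{\omega}\right|}{3}}}{91}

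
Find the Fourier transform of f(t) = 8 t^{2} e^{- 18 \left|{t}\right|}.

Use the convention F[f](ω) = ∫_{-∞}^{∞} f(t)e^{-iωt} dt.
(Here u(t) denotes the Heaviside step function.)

F(ω) = \frac{1728 \left(108 - \omega^{2}\right)}{\left(\omega^{2} + 324\right)^{3}}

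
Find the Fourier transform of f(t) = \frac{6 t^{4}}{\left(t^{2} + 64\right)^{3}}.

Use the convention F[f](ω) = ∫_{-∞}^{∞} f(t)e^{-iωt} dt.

F(ω) = \frac{3 \pi \left(64 \omega^{2} - 40 \left|{\omega}\right| + 3\right) e^{- 8 \left|{\omega}\right|}}{32}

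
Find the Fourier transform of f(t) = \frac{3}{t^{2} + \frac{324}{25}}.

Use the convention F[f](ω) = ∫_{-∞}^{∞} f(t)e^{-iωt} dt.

F(ω) = \frac{5 \pi e^{- \frac{18 \left|{\omega}\right|}{5}}}{6}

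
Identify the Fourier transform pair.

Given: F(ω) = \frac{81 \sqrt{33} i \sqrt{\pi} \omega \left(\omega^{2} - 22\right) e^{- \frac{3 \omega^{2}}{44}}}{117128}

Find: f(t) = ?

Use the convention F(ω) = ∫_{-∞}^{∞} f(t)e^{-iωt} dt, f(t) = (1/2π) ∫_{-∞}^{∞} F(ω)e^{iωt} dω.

f(t) = 3 t^{3} e^{- \frac{11 t^{2}}{3}}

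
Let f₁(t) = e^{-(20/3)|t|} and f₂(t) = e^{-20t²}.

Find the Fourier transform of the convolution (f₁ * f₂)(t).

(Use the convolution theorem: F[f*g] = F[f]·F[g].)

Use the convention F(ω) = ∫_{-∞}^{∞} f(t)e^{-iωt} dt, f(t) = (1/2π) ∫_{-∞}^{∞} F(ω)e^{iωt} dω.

F[f₁*f₂](ω) = \frac{12 \sqrt{5} \sqrt{\pi} e^{- \frac{\omega^{2}}{80}}}{9 \omega^{2} + 400}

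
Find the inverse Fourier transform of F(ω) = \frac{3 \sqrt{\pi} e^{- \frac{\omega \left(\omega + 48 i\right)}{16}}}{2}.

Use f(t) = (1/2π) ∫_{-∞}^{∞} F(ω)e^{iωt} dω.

f(t) = 3 e^{- 4 \left(t - 3\right)^{2}}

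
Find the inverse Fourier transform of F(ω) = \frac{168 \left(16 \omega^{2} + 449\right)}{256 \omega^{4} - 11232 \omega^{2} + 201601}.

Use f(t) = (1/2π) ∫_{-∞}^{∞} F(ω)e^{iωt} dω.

f(t) = 3 e^{- \frac{7 \left|{t}\right|}{4}} \cos{\left(5 \left|{t}\right| \right)}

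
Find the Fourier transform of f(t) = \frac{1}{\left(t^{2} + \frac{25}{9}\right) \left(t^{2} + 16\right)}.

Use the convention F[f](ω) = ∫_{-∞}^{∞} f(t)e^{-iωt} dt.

F(ω) = - \frac{9 \pi e^{- 4 \left|{\omega}\right|}}{476} + \frac{27 \pi e^{- \frac{5 \left|{\omega}\right|}{3}}}{595}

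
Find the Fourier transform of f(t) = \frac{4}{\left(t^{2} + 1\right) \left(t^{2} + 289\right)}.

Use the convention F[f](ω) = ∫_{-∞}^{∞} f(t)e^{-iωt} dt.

F(ω) = \frac{\pi e^{- \left|{\omega}\right|}}{72} - \frac{\pi e^{- 17 \left|{\omega}\right|}}{1224}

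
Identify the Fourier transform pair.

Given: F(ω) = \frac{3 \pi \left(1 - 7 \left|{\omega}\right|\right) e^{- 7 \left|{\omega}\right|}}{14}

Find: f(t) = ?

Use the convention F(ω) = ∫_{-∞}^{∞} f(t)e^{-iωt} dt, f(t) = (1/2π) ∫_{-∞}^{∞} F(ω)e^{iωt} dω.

f(t) = \frac{3 t^{2}}{\left(t^{2} + 49\right)^{2}}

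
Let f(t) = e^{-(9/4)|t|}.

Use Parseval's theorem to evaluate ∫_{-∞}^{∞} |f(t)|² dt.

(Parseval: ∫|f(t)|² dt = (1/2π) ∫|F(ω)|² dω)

∫|f(t)|² dt = \frac{4}{9}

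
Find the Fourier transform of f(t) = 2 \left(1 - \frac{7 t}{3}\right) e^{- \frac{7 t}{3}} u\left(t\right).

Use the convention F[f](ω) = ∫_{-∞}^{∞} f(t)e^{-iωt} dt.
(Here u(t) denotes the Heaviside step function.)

F(ω) = \frac{18 i \omega}{- 9 \omega^{2} + 42 i \omega + 49}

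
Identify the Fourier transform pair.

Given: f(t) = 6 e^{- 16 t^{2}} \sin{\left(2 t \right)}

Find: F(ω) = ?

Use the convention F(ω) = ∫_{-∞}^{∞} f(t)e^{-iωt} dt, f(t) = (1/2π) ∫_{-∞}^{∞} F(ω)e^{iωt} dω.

F(ω) = \frac{3 i \sqrt{\pi} \left(1 - e^{\frac{\omega}{8}}\right) e^{- \frac{\omega^{2}}{64} - \frac{\omega}{16} - \frac{1}{16}}}{4}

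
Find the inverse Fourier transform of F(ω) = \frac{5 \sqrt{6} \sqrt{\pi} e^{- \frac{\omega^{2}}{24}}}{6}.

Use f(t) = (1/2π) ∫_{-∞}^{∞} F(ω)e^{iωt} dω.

f(t) = 5 e^{- 6 t^{2}}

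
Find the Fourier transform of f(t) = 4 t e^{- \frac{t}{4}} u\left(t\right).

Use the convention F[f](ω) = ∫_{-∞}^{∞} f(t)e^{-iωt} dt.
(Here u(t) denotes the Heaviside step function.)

F(ω) = \frac{64}{\left(4 i \omega + 1\right)^{2}}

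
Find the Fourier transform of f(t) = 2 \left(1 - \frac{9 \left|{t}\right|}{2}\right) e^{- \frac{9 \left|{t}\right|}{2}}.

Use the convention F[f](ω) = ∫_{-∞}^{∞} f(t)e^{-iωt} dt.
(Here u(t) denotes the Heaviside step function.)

F(ω) = \frac{576 \omega^{2}}{\left(4 \omega^{2} + 81\right)^{2}}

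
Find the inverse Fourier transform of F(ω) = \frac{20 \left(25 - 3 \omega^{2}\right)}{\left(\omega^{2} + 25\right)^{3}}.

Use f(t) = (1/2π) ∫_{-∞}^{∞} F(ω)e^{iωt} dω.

f(t) = t^{2} e^{- 5 \left|{t}\right|}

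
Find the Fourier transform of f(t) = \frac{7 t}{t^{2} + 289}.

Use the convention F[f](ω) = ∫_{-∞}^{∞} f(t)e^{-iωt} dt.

F(ω) = - 7 i \pi e^{- 17 \left|{\omega}\right|} \operatorname{sign}{\left(\omega \right)}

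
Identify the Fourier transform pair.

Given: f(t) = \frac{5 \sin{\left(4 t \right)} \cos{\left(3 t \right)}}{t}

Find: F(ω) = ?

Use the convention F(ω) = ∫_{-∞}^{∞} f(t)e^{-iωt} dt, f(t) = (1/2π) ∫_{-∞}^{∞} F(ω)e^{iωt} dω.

F(ω) = \begin{cases} 5 \pi & \text{for}\: \omega > -1 \wedge \omega < 1 \\\frac{5 \pi}{2} & \text{for}\: \omega > -7 \wedge \omega < 7 \\0 & \text{otherwise} \end{cases}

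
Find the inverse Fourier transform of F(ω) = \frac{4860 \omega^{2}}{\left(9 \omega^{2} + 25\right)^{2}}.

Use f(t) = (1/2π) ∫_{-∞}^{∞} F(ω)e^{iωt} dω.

f(t) = 9 \left(1 - \frac{5 \left|{t}\right|}{3}\right) e^{- \frac{5 \left|{t}\right|}{3}}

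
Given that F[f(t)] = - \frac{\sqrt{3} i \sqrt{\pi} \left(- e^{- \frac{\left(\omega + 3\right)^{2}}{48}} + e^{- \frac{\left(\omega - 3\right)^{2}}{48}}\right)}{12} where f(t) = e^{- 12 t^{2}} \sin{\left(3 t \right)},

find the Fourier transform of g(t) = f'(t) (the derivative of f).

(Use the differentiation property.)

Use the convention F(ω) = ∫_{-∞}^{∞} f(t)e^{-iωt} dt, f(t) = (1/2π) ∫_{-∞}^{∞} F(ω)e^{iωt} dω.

F[g](ω) = \frac{\sqrt{3} \sqrt{\pi} \omega \left(e^{\frac{\omega}{4}} - 1\right) e^{- \frac{\omega^{2}}{48} - \frac{\omega}{8} - \frac{3}{16}}}{12}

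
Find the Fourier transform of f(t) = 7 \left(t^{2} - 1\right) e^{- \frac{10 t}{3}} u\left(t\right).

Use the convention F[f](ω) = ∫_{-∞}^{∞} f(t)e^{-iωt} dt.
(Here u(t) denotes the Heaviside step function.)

F(ω) = \frac{21 \left(54 i \omega - \left(3 i \omega + 10\right)^{3} + 180\right)}{\left(3 i \omega + 10\right)^{4}}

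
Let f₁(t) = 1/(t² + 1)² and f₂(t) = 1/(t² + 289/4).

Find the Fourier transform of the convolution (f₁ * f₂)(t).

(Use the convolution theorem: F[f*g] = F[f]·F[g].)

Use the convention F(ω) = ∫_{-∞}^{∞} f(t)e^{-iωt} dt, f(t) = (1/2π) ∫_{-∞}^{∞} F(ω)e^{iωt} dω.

F[f₁*f₂](ω) = \frac{\pi^{2} \left(\left|{\omega}\right| + 1\right) e^{- \frac{19 \left|{\omega}\right|}{2}}}{17}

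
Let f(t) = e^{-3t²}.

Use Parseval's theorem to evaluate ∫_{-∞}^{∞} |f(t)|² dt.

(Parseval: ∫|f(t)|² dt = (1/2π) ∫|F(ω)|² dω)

∫|f(t)|² dt = \frac{\sqrt{6} \sqrt{\pi}}{6}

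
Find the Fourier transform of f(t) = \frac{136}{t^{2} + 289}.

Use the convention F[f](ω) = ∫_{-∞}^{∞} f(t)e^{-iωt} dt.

F(ω) = 8 \pi e^{- 17 \left|{\omega}\right|}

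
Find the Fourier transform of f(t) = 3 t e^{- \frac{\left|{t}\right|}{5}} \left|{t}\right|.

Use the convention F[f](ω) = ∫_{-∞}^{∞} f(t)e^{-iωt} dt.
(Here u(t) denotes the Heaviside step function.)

F(ω) = \frac{7500 i \omega \left(25 \omega^{2} - 3\right)}{\left(25 \omega^{2} + 1\right)^{3}}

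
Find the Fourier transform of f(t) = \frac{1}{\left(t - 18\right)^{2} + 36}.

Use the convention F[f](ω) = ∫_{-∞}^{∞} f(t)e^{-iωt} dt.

F(ω) = \frac{\pi e^{- 18 i \omega - 6 \left|{\omega}\right|}}{6}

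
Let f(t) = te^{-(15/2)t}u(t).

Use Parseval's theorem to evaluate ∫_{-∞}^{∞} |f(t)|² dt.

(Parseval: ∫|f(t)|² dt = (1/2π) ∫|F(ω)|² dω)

∫|f(t)|² dt = \frac{2}{3375}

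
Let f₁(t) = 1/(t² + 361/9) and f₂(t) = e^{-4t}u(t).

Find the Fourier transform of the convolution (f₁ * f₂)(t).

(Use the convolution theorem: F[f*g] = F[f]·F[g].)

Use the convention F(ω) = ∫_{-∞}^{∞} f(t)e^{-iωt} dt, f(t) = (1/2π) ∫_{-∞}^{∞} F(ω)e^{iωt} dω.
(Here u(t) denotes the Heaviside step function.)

F[f₁*f₂](ω) = \frac{3 \pi e^{- \frac{19 \left|{\omega}\right|}{3}}}{19 \left(i \omega + 4\right)}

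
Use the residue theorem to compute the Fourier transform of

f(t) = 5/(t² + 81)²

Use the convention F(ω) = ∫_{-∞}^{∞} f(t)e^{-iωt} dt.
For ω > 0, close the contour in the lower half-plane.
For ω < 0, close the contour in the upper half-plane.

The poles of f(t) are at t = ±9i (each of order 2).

Let g(z) = f(z)e^{-iωz}; for large |z| the factor e^{-iωz} decays in the lower half-plane when ω > 0 and in the upper half-plane when ω < 0.

Case ω > 0 (lower half-plane, clockwise contour ⇒ F(ω) = -2πi·ΣRes):
  Res_{z = - 9 i} g(z) = \frac{5 i \left(9 \omega + 1\right) e^{- 9 \omega}}{2916} (pole of order 2)
  F(ω) = -2πi·ΣRes = \frac{5 \pi \left(9 \omega + 1\right) e^{- 9 \omega}}{1458}

Case ω < 0 (upper half-plane, counterclockwise contour ⇒ F(ω) = +2πi·ΣRes):
  Res_{z = 9 i} g(z) = \frac{5 i \left(9 \omega - 1\right) e^{9 \omega}}{2916} (pole of order 2)
  F(ω) = 2πi·ΣRes = \frac{5 \pi \left(1 - 9 \omega\right) e^{9 \omega}}{1458}

Both cases combine into a single formula in |ω|:

F(ω) = \frac{5 \pi \left(9 \left|{\omega}\right| + 1\right) e^{- 9 \left|{\omega}\right|}}{1458}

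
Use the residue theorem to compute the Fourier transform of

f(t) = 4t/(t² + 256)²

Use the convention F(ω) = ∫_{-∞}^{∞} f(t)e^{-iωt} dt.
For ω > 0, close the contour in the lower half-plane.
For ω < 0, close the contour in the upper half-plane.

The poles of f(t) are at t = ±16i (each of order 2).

Let g(z) = f(z)e^{-iωz}; for large |z| the factor e^{-iωz} decays in the lower half-plane when ω > 0 and in the upper half-plane when ω < 0.

Case ω > 0 (lower half-plane, clockwise contour ⇒ F(ω) = -2πi·ΣRes):
  Res_{z = - 16 i} g(z) = \frac{\omega e^{- 16 \omega}}{16} (pole of order 2)
  F(ω) = -2πi·ΣRes = - \frac{i \pi \omega e^{- 16 \omega}}{8}

Case ω < 0 (upper half-plane, counterclockwise contour ⇒ F(ω) = +2πi·ΣRes):
  Res_{z = 16 i} g(z) = - \frac{\omega e^{16 \omega}}{16} (pole of order 2)
  F(ω) = 2πi·ΣRes = - \frac{i \pi \omega e^{16 \omega}}{8}

Both cases combine into a single formula in |ω|:

F(ω) = - \frac{i \pi \omega e^{- 16 \left|{\omega}\right|}}{8}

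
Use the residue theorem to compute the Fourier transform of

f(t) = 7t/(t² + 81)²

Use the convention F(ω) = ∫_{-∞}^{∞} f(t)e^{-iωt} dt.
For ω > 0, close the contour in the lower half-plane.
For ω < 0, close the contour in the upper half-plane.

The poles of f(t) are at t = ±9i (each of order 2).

Let g(z) = f(z)e^{-iωz}; for large |z| the factor e^{-iωz} decays in the lower half-plane when ω > 0 and in the upper half-plane when ω < 0.

Case ω > 0 (lower half-plane, clockwise contour ⇒ F(ω) = -2πi·ΣRes):
  Res_{z = - 9 i} g(z) = \frac{7 \omega e^{- 9 \omega}}{36} (pole of order 2)
  F(ω) = -2πi·ΣRes = - \frac{7 i \pi \omega e^{- 9 \omega}}{18}

Case ω < 0 (upper half-plane, counterclockwise contour ⇒ F(ω) = +2πi·ΣRes):
  Res_{z = 9 i} g(z) = - \frac{7 \omega e^{9 \omega}}{36} (pole of order 2)
  F(ω) = 2πi·ΣRes = - \frac{7 i \pi \omega e^{9 \omega}}{18}

Both cases combine into a single formula in |ω|:

F(ω) = - \frac{7 i \pi \omega e^{- 9 \left|{\omega}\right|}}{18}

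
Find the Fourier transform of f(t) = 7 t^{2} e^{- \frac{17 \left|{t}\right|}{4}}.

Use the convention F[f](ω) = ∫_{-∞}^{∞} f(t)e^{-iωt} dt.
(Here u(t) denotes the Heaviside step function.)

F(ω) = \frac{30464 \left(289 - 48 \omega^{2}\right)}{\left(16 \omega^{2} + 289\right)^{3}}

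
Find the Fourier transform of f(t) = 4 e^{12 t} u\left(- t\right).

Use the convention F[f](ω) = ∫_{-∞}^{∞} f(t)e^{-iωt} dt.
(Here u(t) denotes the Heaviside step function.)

F(ω) = - \frac{4}{i \omega - 12}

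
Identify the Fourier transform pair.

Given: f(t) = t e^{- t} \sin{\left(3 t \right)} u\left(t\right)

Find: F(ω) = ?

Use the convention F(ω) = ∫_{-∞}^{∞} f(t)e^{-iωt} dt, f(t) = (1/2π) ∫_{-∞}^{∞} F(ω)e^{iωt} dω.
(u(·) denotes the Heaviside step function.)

F(ω) = \frac{6 \left(i \omega + 1\right)}{\left(\left(i \omega + 1\right)^{2} + 9\right)^{2}}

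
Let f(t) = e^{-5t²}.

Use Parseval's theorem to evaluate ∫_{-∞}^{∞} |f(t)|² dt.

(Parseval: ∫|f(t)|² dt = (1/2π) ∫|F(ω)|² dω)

∫|f(t)|² dt = \frac{\sqrt{10} \sqrt{\pi}}{10}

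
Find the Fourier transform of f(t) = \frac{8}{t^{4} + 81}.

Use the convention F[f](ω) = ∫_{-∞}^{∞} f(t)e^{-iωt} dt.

F(ω) = \frac{8 \pi e^{- \frac{3 \sqrt{2} \left|{\omega}\right|}{2}} \sin{\left(\frac{3 \sqrt{2} \left|{\omega}\right|}{2} + \frac{\pi}{4} \right)}}{27}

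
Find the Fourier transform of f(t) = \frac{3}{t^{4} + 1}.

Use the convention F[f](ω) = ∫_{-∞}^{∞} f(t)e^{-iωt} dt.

F(ω) = 3 \pi e^{- \frac{\sqrt{2} \left|{\omega}\right|}{2}} \sin{\left(\frac{\sqrt{2} \left|{\omega}\right|}{2} + \frac{\pi}{4} \right)}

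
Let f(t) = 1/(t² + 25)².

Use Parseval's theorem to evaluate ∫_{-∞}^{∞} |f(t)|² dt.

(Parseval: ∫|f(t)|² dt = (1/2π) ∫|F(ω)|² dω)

∫|f(t)|² dt = \frac{\pi}{250000}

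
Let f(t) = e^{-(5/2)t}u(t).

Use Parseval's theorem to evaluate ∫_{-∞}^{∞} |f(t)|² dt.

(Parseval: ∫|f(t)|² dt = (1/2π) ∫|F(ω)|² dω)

∫|f(t)|² dt = \frac{1}{5}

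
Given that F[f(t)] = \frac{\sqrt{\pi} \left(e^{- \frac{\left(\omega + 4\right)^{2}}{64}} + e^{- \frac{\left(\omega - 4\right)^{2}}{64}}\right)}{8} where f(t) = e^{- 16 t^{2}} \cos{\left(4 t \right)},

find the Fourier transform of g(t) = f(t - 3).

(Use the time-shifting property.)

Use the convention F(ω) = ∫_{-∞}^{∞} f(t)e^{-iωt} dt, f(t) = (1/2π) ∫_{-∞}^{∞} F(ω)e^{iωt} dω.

F[g](ω) = \frac{\sqrt{\pi} \left(e^{\frac{\omega}{4}} + 1\right) e^{- \frac{\omega^{2}}{64} - \frac{\omega}{8} - 3 i \omega - \frac{1}{4}}}{8}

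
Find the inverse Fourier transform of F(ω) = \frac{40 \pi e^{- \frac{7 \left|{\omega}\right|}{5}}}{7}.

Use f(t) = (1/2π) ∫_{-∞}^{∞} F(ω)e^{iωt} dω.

f(t) = \frac{8}{t^{2} + \frac{49}{25}}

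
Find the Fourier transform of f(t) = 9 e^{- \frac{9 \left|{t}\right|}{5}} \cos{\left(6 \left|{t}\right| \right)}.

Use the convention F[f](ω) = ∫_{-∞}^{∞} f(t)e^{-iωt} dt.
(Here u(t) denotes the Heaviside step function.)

F(ω) = \frac{810 \left(25 \omega^{2} + 981\right)}{625 \omega^{4} - 40950 \omega^{2} + 962361}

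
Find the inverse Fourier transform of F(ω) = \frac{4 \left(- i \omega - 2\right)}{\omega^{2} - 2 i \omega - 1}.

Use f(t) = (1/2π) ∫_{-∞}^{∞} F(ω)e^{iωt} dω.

f(t) = 4 \left(t + 1\right) e^{- t} u\left(t\right)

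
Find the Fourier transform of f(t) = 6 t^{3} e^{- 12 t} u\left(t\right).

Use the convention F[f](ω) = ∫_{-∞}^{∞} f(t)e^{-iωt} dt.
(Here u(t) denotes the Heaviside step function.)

F(ω) = \frac{36}{\left(i \omega + 12\right)^{4}}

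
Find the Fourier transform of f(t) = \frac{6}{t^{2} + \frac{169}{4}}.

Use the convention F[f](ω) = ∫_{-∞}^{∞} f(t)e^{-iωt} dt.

F(ω) = \frac{12 \pi e^{- \frac{13 \left|{\omega}\right|}{2}}}{13}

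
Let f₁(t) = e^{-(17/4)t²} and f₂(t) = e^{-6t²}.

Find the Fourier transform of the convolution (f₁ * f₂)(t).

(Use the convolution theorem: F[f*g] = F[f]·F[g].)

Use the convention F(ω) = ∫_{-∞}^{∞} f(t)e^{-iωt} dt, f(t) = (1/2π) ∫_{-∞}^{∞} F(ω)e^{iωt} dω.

F[f₁*f₂](ω) = \frac{\sqrt{102} \pi e^{- \frac{41 \omega^{2}}{408}}}{51}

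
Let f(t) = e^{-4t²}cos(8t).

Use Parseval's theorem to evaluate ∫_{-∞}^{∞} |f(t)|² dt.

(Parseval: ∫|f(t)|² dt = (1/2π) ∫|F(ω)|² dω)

∫|f(t)|² dt = \frac{\sqrt{2} \sqrt{\pi} \left(1 + e^{8}\right)}{8 e^{8}}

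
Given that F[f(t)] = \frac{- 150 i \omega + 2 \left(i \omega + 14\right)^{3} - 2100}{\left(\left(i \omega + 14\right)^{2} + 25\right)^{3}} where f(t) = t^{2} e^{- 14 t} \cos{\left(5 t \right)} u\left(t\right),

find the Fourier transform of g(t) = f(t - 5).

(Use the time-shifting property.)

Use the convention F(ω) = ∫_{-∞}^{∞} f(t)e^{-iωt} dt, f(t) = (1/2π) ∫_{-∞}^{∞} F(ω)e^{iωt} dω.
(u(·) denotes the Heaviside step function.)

F[g](ω) = \frac{2 \left(- 75 i \omega + \left(i \omega + 14\right)^{3} - 1050\right) e^{- 5 i \omega}}{\left(\left(i \omega + 14\right)^{2} + 25\right)^{3}}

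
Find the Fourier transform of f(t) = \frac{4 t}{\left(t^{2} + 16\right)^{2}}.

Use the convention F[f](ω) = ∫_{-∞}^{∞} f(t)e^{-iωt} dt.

F(ω) = - \frac{i \pi \omega e^{- 4 \left|{\omega}\right|}}{2}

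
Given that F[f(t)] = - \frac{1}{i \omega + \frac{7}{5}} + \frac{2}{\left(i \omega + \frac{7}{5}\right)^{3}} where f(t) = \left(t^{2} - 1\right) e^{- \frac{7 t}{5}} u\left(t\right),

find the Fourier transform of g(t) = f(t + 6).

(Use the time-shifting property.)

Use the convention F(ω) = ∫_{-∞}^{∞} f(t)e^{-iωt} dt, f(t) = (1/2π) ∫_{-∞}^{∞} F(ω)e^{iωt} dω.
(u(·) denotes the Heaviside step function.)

F[g](ω) = \frac{5 \left(250 i \omega - \left(5 i \omega + 7\right)^{3} + 350\right) e^{6 i \omega}}{\left(5 i \omega + 7\right)^{4}}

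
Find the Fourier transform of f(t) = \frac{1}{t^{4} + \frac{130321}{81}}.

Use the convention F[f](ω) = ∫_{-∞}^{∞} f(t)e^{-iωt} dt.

F(ω) = \frac{27 \pi e^{- \frac{19 \sqrt{2} \left|{\omega}\right|}{6}} \sin{\left(\frac{19 \sqrt{2} \left|{\omega}\right|}{6} + \frac{\pi}{4} \right)}}{6859}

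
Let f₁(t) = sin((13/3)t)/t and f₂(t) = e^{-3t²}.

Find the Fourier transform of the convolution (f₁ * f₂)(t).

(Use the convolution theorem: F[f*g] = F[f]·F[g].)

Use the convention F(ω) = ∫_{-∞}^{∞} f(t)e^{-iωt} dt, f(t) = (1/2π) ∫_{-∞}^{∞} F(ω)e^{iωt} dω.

F[f₁*f₂](ω) = \begin{cases} \frac{\sqrt{3} \pi^{\frac{3}{2}} e^{- \frac{\omega^{2}}{12}}}{3} & \text{for}\: \omega > - \frac{13}{3} \wedge \omega < \frac{13}{3} \\0 & \text{otherwise} \end{cases}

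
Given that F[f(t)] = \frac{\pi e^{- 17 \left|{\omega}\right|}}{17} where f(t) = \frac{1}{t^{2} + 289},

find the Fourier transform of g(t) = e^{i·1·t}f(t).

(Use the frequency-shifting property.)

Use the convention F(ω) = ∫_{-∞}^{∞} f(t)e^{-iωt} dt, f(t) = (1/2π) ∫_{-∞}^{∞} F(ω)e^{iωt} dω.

F[g](ω) = \frac{\pi e^{- 17 \left|{\omega - 1}\right|}}{17}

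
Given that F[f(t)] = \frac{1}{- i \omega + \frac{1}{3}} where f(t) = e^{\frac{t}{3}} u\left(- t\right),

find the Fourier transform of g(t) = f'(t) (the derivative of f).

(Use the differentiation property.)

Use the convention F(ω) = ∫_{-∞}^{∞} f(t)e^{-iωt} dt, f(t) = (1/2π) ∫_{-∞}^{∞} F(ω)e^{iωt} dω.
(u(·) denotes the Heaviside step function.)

F[g](ω) = - \frac{3 \omega}{3 \omega + i}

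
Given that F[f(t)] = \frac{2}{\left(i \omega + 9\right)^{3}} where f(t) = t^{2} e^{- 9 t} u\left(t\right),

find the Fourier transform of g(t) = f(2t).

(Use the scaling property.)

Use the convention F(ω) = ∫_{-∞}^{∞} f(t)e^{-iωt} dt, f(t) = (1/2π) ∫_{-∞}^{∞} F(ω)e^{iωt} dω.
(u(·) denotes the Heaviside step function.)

F[g](ω) = \frac{8}{\left(i \omega + 18\right)^{3}}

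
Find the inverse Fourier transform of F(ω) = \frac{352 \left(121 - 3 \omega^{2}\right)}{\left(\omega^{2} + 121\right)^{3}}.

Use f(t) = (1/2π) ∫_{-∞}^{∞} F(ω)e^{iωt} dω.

f(t) = 8 t^{2} e^{- 11 \left|{t}\right|}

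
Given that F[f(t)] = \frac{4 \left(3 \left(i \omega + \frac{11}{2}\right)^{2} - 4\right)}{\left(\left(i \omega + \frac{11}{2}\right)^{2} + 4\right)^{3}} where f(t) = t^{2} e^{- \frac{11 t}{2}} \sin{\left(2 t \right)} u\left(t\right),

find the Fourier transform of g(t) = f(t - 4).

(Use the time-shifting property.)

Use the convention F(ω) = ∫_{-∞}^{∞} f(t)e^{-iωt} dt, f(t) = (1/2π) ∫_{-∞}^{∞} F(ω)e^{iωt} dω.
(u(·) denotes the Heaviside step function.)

F[g](ω) = \frac{64 \left(3 \left(2 i \omega + 11\right)^{2} - 16\right) e^{- 4 i \omega}}{\left(\left(2 i \omega + 11\right)^{2} + 16\right)^{3}}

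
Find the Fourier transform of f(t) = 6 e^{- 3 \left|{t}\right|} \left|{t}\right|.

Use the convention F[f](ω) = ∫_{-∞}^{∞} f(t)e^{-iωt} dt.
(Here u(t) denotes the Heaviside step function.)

F(ω) = \frac{12 \left(9 - \omega^{2}\right)}{\left(\omega^{2} + 9\right)^{2}}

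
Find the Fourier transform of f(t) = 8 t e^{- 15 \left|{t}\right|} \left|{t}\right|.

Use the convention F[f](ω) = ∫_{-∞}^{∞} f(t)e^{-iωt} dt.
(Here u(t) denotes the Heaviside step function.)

F(ω) = \frac{32 i \omega \left(\omega^{2} - 675\right)}{\left(\omega^{2} + 225\right)^{3}}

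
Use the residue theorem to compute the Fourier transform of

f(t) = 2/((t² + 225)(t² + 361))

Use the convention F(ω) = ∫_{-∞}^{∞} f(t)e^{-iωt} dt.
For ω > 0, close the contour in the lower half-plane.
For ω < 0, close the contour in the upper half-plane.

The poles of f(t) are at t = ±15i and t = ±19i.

Let g(z) = f(z)e^{-iωz}; for large |z| the factor e^{-iωz} decays in the lower half-plane when ω > 0 and in the upper half-plane when ω < 0.

Case ω > 0 (lower half-plane, clockwise contour ⇒ F(ω) = -2πi·ΣRes):
  Res_{z = - 15 i} g(z) = \frac{i e^{- 15 \omega}}{2040}
  Res_{z = - 19 i} g(z) = - \frac{i e^{- 19 \omega}}{2584}
  F(ω) = -2πi·ΣRes = \frac{\pi \left(19 e^{4 \omega} - 15\right) e^{- 19 \omega}}{19380}

Case ω < 0 (upper half-plane, counterclockwise contour ⇒ F(ω) = +2πi·ΣRes):
  Res_{z = 15 i} g(z) = - \frac{i e^{15 \omega}}{2040}
  Res_{z = 19 i} g(z) = \frac{i e^{19 \omega}}{2584}
  F(ω) = 2πi·ΣRes = \frac{\pi \left(19 - 15 e^{4 \omega}\right) e^{15 \omega}}{19380}

Both cases combine into a single formula in |ω|:

F(ω) = \frac{\pi \left(19 e^{4 \left|{\omega}\right|} - 15\right) e^{- 19 \left|{\omega}\right|}}{19380}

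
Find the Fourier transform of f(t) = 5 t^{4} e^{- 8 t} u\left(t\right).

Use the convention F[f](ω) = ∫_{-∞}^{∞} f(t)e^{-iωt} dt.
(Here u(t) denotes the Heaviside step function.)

F(ω) = \frac{120}{\left(i \omega + 8\right)^{5}}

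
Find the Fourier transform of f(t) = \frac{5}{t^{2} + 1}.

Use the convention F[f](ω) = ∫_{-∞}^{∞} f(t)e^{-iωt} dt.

F(ω) = 5 \pi e^{- \left|{\omega}\right|}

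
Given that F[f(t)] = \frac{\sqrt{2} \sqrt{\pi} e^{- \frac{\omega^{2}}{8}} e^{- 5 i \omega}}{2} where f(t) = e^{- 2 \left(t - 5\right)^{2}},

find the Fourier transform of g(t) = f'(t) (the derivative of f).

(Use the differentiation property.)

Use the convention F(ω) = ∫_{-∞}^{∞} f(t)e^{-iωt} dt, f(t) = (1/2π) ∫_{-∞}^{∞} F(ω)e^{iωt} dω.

F[g](ω) = \frac{\sqrt{2} i \sqrt{\pi} \omega e^{- \frac{\omega \left(\omega + 40 i\right)}{8}}}{2}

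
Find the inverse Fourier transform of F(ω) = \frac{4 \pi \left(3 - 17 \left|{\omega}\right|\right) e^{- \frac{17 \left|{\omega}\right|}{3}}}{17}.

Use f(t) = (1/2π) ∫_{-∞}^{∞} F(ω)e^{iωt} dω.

f(t) = \frac{8 t^{2}}{\left(t^{2} + \frac{289}{9}\right)^{2}}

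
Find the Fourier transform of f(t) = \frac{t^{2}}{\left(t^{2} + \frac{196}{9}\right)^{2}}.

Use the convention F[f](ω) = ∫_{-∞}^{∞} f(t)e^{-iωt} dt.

F(ω) = \frac{\pi \left(3 - 14 \left|{\omega}\right|\right) e^{- \frac{14 \left|{\omega}\right|}{3}}}{28}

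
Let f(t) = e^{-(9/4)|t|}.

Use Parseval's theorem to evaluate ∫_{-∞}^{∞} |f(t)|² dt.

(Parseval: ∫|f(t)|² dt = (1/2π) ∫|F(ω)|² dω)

∫|f(t)|² dt = \frac{4}{9}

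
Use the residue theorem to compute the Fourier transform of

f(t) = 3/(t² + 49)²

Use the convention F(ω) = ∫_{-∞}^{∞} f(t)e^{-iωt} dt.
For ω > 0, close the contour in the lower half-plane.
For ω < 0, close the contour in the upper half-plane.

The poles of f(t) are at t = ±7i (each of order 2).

Let g(z) = f(z)e^{-iωz}; for large |z| the factor e^{-iωz} decays in the lower half-plane when ω > 0 and in the upper half-plane when ω < 0.

Case ω > 0 (lower half-plane, clockwise contour ⇒ F(ω) = -2πi·ΣRes):
  Res_{z = - 7 i} g(z) = \frac{3 i \left(7 \omega + 1\right) e^{- 7 \omega}}{1372} (pole of order 2)
  F(ω) = -2πi·ΣRes = \frac{3 \pi \left(7 \omega + 1\right) e^{- 7 \omega}}{686}

Case ω < 0 (upper half-plane, counterclockwise contour ⇒ F(ω) = +2πi·ΣRes):
  Res_{z = 7 i} g(z) = \frac{3 i \left(7 \omega - 1\right) e^{7 \omega}}{1372} (pole of order 2)
  F(ω) = 2πi·ΣRes = \frac{3 \pi \left(1 - 7 \omega\right) e^{7 \omega}}{686}

Both cases combine into a single formula in |ω|:

F(ω) = \frac{3 \pi \left(7 \left|{\omega}\right| + 1\right) e^{- 7 \left|{\omega}\right|}}{686}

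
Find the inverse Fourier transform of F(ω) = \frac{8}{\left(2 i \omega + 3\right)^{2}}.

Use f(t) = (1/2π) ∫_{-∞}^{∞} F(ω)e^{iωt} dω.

f(t) = 2 t e^{- \frac{3 t}{2}} u\left(t\right)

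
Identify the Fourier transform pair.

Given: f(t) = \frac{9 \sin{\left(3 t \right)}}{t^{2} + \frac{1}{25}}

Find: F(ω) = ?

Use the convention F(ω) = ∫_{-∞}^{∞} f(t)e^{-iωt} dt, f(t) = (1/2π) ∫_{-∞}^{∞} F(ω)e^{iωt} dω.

F(ω) = \frac{45 i \pi e^{- \frac{\left|{\omega + 3}\right|}{5}}}{2} - \frac{45 i \pi e^{- \frac{\left|{\omega - 3}\right|}{5}}}{2}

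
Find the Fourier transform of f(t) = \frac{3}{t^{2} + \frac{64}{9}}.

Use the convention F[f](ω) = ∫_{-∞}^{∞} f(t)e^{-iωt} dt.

F(ω) = \frac{9 \pi e^{- \frac{8 \left|{\omega}\right|}{3}}}{8}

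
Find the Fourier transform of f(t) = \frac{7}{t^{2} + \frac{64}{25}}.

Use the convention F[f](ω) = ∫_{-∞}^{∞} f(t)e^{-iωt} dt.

F(ω) = \frac{35 \pi e^{- \frac{8 \left|{\omega}\right|}{5}}}{8}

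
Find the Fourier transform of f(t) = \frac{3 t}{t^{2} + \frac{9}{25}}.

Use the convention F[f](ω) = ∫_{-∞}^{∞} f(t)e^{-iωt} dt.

F(ω) = - 3 i \pi e^{- \frac{3 \left|{\omega}\right|}{5}} \operatorname{sign}{\left(\omega \right)}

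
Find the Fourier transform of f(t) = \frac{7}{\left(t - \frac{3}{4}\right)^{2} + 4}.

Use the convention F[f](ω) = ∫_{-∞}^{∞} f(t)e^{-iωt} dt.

F(ω) = \frac{7 \pi e^{- \frac{3 i \omega}{4} - 2 \left|{\omega}\right|}}{2}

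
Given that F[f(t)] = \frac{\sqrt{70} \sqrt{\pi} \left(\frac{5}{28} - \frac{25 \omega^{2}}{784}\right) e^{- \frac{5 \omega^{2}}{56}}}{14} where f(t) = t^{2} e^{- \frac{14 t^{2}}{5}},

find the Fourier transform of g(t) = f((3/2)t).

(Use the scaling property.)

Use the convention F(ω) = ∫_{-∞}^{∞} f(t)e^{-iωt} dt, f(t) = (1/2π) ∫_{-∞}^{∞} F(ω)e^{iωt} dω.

F[g](ω) = \frac{5 \sqrt{70} \sqrt{\pi} \left(63 - 5 \omega^{2}\right) e^{- \frac{5 \omega^{2}}{126}}}{37044}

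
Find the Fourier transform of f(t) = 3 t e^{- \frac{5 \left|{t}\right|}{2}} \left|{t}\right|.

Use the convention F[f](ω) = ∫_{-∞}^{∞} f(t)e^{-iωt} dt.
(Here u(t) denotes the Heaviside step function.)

F(ω) = \frac{192 i \omega \left(4 \omega^{2} - 75\right)}{\left(4 \omega^{2} + 25\right)^{3}}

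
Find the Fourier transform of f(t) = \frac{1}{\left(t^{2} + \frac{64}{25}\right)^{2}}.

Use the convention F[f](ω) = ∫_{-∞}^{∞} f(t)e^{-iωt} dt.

F(ω) = \frac{25 \pi \left(8 \left|{\omega}\right| + 5\right) e^{- \frac{8 \left|{\omega}\right|}{5}}}{1024}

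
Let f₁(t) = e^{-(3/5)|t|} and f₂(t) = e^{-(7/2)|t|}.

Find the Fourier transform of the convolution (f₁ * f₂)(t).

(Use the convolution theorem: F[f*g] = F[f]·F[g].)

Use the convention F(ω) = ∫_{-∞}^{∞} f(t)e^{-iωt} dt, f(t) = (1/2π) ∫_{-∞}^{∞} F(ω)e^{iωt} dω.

F[f₁*f₂](ω) = \frac{840}{100 \omega^{4} + 1261 \omega^{2} + 441}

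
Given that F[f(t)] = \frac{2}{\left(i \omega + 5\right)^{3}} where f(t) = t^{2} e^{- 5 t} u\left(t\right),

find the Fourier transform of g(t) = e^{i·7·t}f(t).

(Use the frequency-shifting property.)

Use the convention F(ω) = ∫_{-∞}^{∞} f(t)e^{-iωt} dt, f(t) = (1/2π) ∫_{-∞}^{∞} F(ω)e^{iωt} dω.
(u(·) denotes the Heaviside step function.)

F[g](ω) = \frac{2}{\left(i \left(\omega - 7\right) + 5\right)^{3}}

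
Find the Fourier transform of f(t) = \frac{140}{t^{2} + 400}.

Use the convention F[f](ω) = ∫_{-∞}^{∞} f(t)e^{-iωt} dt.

F(ω) = 7 \pi e^{- 20 \left|{\omega}\right|}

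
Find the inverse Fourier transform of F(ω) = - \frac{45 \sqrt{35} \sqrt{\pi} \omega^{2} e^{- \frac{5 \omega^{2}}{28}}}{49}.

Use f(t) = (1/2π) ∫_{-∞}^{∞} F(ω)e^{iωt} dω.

f(t) = 9 \left(\frac{28 t^{2}}{5} - 2\right) e^{- \frac{7 t^{2}}{5}}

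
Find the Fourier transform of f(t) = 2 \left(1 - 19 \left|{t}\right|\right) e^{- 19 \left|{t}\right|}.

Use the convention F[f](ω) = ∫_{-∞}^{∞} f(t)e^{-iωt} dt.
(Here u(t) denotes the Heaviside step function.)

F(ω) = \frac{152 \omega^{2}}{\left(\omega^{2} + 361\right)^{2}}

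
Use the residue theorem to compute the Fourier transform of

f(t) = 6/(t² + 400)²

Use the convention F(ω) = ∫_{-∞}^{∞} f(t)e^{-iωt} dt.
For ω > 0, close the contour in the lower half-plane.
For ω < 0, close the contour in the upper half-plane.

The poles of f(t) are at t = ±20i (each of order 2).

Let g(z) = f(z)e^{-iωz}; for large |z| the factor e^{-iωz} decays in the lower half-plane when ω > 0 and in the upper half-plane when ω < 0.

Case ω > 0 (lower half-plane, clockwise contour ⇒ F(ω) = -2πi·ΣRes):
  Res_{z = - 20 i} g(z) = \frac{3 i \left(20 \omega + 1\right) e^{- 20 \omega}}{16000} (pole of order 2)
  F(ω) = -2πi·ΣRes = \frac{3 \pi \left(20 \omega + 1\right) e^{- 20 \omega}}{8000}

Case ω < 0 (upper half-plane, counterclockwise contour ⇒ F(ω) = +2πi·ΣRes):
  Res_{z = 20 i} g(z) = \frac{3 i \left(20 \omega - 1\right) e^{20 \omega}}{16000} (pole of order 2)
  F(ω) = 2πi·ΣRes = \frac{3 \pi \left(1 - 20 \omega\right) e^{20 \omega}}{8000}

Both cases combine into a single formula in |ω|:

F(ω) = \frac{3 \pi \left(20 \left|{\omega}\right| + 1\right) e^{- 20 \left|{\omega}\right|}}{8000}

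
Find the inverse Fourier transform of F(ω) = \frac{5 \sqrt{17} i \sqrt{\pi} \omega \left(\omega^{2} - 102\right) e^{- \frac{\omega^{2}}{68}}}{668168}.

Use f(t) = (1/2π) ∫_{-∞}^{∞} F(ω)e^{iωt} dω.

f(t) = 5 t^{3} e^{- 17 t^{2}}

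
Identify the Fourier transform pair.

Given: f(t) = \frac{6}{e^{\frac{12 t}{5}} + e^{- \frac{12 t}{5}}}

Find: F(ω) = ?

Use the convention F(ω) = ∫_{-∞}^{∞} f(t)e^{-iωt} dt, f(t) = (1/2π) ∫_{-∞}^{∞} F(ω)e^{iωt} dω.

F(ω) = \frac{5 \pi}{4 \cosh{\left(\frac{5 \pi \omega}{24} \right)}}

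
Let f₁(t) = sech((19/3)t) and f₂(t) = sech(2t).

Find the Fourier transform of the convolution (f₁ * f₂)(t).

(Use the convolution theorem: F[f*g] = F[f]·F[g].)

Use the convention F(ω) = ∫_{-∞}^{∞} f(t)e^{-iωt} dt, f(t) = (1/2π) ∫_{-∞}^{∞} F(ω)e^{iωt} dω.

F[f₁*f₂](ω) = \frac{3 \pi^{2}}{38 \cosh{\left(\frac{3 \pi \omega}{38} \right)} \cosh{\left(\frac{\pi \omega}{4} \right)}}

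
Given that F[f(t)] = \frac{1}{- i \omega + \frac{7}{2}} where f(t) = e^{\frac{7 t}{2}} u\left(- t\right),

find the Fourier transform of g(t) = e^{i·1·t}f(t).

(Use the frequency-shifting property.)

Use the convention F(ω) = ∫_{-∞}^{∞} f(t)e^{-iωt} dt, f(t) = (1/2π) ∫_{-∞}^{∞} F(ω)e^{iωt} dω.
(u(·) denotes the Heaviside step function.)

F[g](ω) = - \frac{2}{2 i \left(\omega - 1\right) - 7}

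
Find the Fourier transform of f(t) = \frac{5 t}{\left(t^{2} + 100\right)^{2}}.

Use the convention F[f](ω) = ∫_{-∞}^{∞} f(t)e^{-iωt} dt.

F(ω) = - \frac{i \pi \omega e^{- 10 \left|{\omega}\right|}}{4}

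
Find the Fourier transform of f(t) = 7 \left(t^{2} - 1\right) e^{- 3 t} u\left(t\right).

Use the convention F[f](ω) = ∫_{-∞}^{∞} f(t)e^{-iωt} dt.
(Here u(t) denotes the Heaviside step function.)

F(ω) = \frac{7 \left(2 i \omega - \left(i \omega + 3\right)^{3} + 6\right)}{\left(i \omega + 3\right)^{4}}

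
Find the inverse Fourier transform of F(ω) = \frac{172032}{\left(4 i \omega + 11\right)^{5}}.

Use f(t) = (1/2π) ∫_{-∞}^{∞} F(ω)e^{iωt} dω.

f(t) = 7 t^{4} e^{- \frac{11 t}{4}} u\left(t\right)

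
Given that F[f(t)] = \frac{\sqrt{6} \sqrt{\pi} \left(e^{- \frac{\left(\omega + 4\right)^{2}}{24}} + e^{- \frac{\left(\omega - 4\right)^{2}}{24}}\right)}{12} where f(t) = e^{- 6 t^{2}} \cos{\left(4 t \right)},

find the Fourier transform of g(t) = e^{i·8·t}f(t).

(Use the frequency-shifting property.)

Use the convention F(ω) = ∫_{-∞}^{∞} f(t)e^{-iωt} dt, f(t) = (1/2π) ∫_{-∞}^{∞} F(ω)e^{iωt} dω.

F[g](ω) = \frac{\sqrt{6} \sqrt{\pi} \left(e^{\frac{\omega}{3} + 6} + e^{\omega + \frac{2}{3}}\right) e^{- \frac{\omega^{2}}{24} - \frac{20}{3}}}{12}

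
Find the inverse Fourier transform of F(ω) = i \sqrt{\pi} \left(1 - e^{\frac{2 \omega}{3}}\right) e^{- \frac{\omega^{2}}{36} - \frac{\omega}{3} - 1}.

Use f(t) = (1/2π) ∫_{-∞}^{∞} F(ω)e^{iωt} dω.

f(t) = 6 e^{- 9 t^{2}} \sin{\left(6 t \right)}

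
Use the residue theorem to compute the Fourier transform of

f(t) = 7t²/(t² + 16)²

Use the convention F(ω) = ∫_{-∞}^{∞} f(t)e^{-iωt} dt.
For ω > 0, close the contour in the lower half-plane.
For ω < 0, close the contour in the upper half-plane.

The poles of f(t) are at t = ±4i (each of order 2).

Let g(z) = f(z)e^{-iωz}; for large |z| the factor e^{-iωz} decays in the lower half-plane when ω > 0 and in the upper half-plane when ω < 0.

Case ω > 0 (lower half-plane, clockwise contour ⇒ F(ω) = -2πi·ΣRes):
  Res_{z = - 4 i} g(z) = \frac{7 i \left(1 - 4 \omega\right) e^{- 4 \omega}}{16} (pole of order 2)
  F(ω) = -2πi·ΣRes = \frac{7 \pi \left(1 - 4 \omega\right) e^{- 4 \omega}}{8}

Case ω < 0 (upper half-plane, counterclockwise contour ⇒ F(ω) = +2πi·ΣRes):
  Res_{z = 4 i} g(z) = \frac{7 i \left(- 4 \omega - 1\right) e^{4 \omega}}{16} (pole of order 2)
  F(ω) = 2πi·ΣRes = \frac{7 \pi \left(4 \omega + 1\right) e^{4 \omega}}{8}

Both cases combine into a single formula in |ω|:

F(ω) = \frac{7 \pi \left(1 - 4 \left|{\omega}\right|\right) e^{- 4 \left|{\omega}\right|}}{8}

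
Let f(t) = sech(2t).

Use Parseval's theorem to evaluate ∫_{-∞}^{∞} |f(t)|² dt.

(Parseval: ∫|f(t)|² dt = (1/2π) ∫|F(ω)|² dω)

∫|f(t)|² dt = 1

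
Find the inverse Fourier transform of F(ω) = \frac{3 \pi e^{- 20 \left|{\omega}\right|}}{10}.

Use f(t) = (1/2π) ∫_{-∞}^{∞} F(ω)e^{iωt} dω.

f(t) = \frac{6}{t^{2} + 400}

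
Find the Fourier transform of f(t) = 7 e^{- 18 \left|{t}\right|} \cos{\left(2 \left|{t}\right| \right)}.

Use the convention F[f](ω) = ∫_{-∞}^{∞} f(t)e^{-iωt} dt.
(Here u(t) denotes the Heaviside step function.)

F(ω) = \frac{252 \left(\omega^{2} + 328\right)}{\omega^{4} + 640 \omega^{2} + 107584}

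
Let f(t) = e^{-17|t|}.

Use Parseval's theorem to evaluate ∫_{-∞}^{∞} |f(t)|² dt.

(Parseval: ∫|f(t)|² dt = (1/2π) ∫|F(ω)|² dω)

∫|f(t)|² dt = \frac{1}{17}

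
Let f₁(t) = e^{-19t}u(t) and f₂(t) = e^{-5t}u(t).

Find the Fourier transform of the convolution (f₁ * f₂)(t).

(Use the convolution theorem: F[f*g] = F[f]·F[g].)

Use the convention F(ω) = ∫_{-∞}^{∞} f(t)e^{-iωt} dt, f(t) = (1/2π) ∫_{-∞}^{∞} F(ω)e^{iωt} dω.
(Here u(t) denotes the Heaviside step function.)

F[f₁*f₂](ω) = \frac{1}{\left(i \omega + 5\right) \left(i \omega + 19\right)}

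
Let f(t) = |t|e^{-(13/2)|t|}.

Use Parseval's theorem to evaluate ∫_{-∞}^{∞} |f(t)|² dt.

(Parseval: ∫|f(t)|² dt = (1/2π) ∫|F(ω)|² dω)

∫|f(t)|² dt = \frac{4}{2197}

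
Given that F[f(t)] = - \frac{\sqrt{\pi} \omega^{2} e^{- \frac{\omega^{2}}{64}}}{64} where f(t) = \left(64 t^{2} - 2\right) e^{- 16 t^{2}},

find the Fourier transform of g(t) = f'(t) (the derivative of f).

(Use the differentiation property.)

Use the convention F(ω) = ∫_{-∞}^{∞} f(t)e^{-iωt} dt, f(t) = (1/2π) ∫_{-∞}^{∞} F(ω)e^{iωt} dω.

F[g](ω) = - \frac{i \sqrt{\pi} \omega^{3} e^{- \frac{\omega^{2}}{64}}}{64}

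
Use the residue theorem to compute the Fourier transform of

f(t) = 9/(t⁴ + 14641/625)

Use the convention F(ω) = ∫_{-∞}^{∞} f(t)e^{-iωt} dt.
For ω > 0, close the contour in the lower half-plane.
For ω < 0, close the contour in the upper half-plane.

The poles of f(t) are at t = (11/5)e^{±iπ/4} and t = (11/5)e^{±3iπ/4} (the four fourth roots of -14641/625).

Let g(z) = f(z)e^{-iωz}; for large |z| the factor e^{-iωz} decays in the lower half-plane when ω > 0 and in the upper half-plane when ω < 0.

Case ω > 0 (lower half-plane, clockwise contour ⇒ F(ω) = -2πi·ΣRes):
  Res_{z = - \frac{11 \sqrt{2}}{10} - \frac{11 \sqrt{2} i}{10}} g(z) = \frac{1125 \sqrt{2} i \left(1 - i\right) e^{\frac{11 \sqrt{2} \omega \left(-1 + i\right)}{10}}}{10648}
  Res_{z = \frac{11 \sqrt{2}}{10} - \frac{11 \sqrt{2} i}{10}} g(z) = \frac{1125 \sqrt{2} i \left(1 + i\right) e^{- \frac{11 \sqrt{2} \omega \left(1 + i\right)}{10}}}{10648}
  F(ω) = -2πi·ΣRes = \frac{1125 \sqrt{2} \pi \left(1 - i\right) \left(e^{\frac{11 \sqrt{2} i \omega}{5}} + i\right) e^{- \frac{11 \sqrt{2} \omega \left(1 + i\right)}{10}}}{5324} = \frac{1125 \pi e^{- \frac{11 \sqrt{2} \omega}{10}} \sin{\left(\frac{11 \sqrt{2} \omega}{10} + \frac{\pi}{4} \right)}}{1331}

Case ω < 0 (upper half-plane, counterclockwise contour ⇒ F(ω) = +2πi·ΣRes):
  Res_{z = \frac{11 \sqrt{2}}{10} + \frac{11 \sqrt{2} i}{10}} g(z) = \frac{1125 \sqrt{2} i \left(-1 + i\right) e^{\frac{11 \sqrt{2} \omega \left(1 - i\right)}{10}}}{10648}
  Res_{z = - \frac{11 \sqrt{2}}{10} + \frac{11 \sqrt{2} i}{10}} g(z) = \frac{1125 \sqrt{2} \left(1 - i\right) e^{\frac{11 \sqrt{2} \omega \left(1 + i\right)}{10}}}{10648}
  F(ω) = 2πi·ΣRes = - \frac{1125 \sqrt{2} i \pi \left(i \left(1 - i\right) e^{\frac{11 \sqrt{2} \omega \left(1 - i\right)}{10}} - \left(1 - i\right) e^{\frac{11 \sqrt{2} \omega \left(1 + i\right)}{10}}\right)}{5324} = \frac{1125 \pi e^{\frac{11 \sqrt{2} \omega}{10}} \cos{\left(\frac{11 \sqrt{2} \omega}{10} + \frac{\pi}{4} \right)}}{1331}

Both cases combine into a single formula in |ω|:

F(ω) = \frac{1125 \pi e^{- \frac{11 \sqrt{2} \left|{\omega}\right|}{10}} \sin{\left(\frac{11 \sqrt{2} \left|{\omega}\right|}{10} + \frac{\pi}{4} \right)}}{1331}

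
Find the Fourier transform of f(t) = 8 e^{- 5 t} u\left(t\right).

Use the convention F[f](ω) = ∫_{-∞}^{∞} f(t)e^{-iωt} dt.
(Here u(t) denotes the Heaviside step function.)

F(ω) = \frac{8}{i \omega + 5}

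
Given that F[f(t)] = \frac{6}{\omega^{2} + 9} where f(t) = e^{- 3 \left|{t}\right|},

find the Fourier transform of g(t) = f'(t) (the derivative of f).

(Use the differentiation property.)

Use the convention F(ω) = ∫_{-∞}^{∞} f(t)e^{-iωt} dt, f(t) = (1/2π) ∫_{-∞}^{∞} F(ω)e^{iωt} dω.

F[g](ω) = \frac{6 i \omega}{\omega^{2} + 9}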